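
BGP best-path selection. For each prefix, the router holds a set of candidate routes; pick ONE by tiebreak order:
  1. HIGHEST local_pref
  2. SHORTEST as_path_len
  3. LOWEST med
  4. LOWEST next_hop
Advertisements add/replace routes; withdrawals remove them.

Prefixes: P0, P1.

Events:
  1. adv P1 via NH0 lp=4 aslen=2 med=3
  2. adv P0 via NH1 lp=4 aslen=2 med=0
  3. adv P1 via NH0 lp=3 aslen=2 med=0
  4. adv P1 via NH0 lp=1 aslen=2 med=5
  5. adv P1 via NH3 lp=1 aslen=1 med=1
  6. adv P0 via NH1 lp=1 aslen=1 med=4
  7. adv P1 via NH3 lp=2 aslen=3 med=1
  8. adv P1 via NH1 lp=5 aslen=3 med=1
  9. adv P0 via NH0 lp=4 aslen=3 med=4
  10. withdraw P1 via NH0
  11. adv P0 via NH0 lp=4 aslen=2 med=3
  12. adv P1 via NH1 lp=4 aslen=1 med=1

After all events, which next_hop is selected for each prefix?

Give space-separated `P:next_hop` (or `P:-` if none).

Op 1: best P0=- P1=NH0
Op 2: best P0=NH1 P1=NH0
Op 3: best P0=NH1 P1=NH0
Op 4: best P0=NH1 P1=NH0
Op 5: best P0=NH1 P1=NH3
Op 6: best P0=NH1 P1=NH3
Op 7: best P0=NH1 P1=NH3
Op 8: best P0=NH1 P1=NH1
Op 9: best P0=NH0 P1=NH1
Op 10: best P0=NH0 P1=NH1
Op 11: best P0=NH0 P1=NH1
Op 12: best P0=NH0 P1=NH1

Answer: P0:NH0 P1:NH1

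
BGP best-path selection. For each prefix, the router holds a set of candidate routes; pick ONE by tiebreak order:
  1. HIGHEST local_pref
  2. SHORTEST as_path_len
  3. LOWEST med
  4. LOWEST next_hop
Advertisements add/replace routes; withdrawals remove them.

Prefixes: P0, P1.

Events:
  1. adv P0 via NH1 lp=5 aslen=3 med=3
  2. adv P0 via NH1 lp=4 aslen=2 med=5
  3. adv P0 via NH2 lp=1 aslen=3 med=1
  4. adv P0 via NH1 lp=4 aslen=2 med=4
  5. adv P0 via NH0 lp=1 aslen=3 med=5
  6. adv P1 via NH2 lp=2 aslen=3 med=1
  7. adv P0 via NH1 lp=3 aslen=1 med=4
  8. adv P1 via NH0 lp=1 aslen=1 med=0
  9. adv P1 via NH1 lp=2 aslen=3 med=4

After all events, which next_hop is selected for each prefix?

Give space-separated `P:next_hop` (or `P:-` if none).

Answer: P0:NH1 P1:NH2

Derivation:
Op 1: best P0=NH1 P1=-
Op 2: best P0=NH1 P1=-
Op 3: best P0=NH1 P1=-
Op 4: best P0=NH1 P1=-
Op 5: best P0=NH1 P1=-
Op 6: best P0=NH1 P1=NH2
Op 7: best P0=NH1 P1=NH2
Op 8: best P0=NH1 P1=NH2
Op 9: best P0=NH1 P1=NH2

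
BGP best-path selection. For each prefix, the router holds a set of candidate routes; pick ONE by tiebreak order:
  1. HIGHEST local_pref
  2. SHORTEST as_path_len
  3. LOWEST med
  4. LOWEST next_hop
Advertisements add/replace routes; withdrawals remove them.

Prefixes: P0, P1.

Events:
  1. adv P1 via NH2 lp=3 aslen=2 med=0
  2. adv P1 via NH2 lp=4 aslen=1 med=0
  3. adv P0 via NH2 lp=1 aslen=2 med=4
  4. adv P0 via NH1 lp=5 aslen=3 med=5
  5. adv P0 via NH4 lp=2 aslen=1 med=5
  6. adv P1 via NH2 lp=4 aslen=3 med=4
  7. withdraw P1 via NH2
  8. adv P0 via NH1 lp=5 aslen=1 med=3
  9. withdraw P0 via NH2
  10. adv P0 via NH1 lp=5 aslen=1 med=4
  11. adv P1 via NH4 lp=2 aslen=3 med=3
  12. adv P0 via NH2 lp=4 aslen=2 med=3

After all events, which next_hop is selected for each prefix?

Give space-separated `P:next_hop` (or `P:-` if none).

Answer: P0:NH1 P1:NH4

Derivation:
Op 1: best P0=- P1=NH2
Op 2: best P0=- P1=NH2
Op 3: best P0=NH2 P1=NH2
Op 4: best P0=NH1 P1=NH2
Op 5: best P0=NH1 P1=NH2
Op 6: best P0=NH1 P1=NH2
Op 7: best P0=NH1 P1=-
Op 8: best P0=NH1 P1=-
Op 9: best P0=NH1 P1=-
Op 10: best P0=NH1 P1=-
Op 11: best P0=NH1 P1=NH4
Op 12: best P0=NH1 P1=NH4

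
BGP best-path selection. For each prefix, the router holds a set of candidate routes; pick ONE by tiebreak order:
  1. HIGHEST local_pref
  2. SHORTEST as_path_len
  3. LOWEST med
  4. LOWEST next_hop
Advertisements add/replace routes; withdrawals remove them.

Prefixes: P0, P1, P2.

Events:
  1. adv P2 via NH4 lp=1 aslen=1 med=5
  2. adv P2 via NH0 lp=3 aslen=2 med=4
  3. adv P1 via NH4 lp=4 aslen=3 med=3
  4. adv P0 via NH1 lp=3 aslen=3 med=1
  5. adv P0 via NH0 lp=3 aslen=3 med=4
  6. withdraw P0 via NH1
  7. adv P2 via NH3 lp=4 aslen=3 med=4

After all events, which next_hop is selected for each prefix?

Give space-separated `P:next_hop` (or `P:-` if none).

Answer: P0:NH0 P1:NH4 P2:NH3

Derivation:
Op 1: best P0=- P1=- P2=NH4
Op 2: best P0=- P1=- P2=NH0
Op 3: best P0=- P1=NH4 P2=NH0
Op 4: best P0=NH1 P1=NH4 P2=NH0
Op 5: best P0=NH1 P1=NH4 P2=NH0
Op 6: best P0=NH0 P1=NH4 P2=NH0
Op 7: best P0=NH0 P1=NH4 P2=NH3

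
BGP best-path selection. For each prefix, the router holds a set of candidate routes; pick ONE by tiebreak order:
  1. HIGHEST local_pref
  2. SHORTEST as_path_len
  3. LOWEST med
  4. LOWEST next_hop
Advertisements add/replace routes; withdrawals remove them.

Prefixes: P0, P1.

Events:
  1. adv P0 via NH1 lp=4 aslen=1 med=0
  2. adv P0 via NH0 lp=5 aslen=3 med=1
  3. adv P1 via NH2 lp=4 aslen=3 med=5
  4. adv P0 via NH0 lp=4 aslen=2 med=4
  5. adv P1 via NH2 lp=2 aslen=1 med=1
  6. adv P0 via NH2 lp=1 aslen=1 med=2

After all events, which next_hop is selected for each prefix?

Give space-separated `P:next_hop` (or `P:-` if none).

Op 1: best P0=NH1 P1=-
Op 2: best P0=NH0 P1=-
Op 3: best P0=NH0 P1=NH2
Op 4: best P0=NH1 P1=NH2
Op 5: best P0=NH1 P1=NH2
Op 6: best P0=NH1 P1=NH2

Answer: P0:NH1 P1:NH2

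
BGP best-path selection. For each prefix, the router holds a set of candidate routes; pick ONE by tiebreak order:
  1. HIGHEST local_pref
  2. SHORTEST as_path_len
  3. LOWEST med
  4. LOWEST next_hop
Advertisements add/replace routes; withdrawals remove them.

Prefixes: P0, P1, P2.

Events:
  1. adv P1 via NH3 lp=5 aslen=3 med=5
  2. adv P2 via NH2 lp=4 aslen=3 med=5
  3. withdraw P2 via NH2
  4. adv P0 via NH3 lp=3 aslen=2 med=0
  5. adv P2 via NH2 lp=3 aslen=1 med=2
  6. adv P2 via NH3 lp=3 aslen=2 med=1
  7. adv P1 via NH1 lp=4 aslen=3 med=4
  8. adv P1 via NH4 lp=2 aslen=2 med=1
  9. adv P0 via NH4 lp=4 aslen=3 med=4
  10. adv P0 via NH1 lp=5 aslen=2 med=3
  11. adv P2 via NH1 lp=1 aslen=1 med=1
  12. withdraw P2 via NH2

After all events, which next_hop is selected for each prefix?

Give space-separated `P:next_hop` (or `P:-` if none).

Op 1: best P0=- P1=NH3 P2=-
Op 2: best P0=- P1=NH3 P2=NH2
Op 3: best P0=- P1=NH3 P2=-
Op 4: best P0=NH3 P1=NH3 P2=-
Op 5: best P0=NH3 P1=NH3 P2=NH2
Op 6: best P0=NH3 P1=NH3 P2=NH2
Op 7: best P0=NH3 P1=NH3 P2=NH2
Op 8: best P0=NH3 P1=NH3 P2=NH2
Op 9: best P0=NH4 P1=NH3 P2=NH2
Op 10: best P0=NH1 P1=NH3 P2=NH2
Op 11: best P0=NH1 P1=NH3 P2=NH2
Op 12: best P0=NH1 P1=NH3 P2=NH3

Answer: P0:NH1 P1:NH3 P2:NH3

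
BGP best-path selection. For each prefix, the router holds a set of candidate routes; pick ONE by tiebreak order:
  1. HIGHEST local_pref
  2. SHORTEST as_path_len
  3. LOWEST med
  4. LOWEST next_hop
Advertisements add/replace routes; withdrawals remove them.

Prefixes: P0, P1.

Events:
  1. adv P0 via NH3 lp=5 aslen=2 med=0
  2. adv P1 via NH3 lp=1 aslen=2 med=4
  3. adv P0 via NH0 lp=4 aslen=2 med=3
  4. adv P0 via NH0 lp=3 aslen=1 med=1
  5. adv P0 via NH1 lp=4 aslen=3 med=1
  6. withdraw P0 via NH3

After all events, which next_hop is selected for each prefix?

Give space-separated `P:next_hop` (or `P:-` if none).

Op 1: best P0=NH3 P1=-
Op 2: best P0=NH3 P1=NH3
Op 3: best P0=NH3 P1=NH3
Op 4: best P0=NH3 P1=NH3
Op 5: best P0=NH3 P1=NH3
Op 6: best P0=NH1 P1=NH3

Answer: P0:NH1 P1:NH3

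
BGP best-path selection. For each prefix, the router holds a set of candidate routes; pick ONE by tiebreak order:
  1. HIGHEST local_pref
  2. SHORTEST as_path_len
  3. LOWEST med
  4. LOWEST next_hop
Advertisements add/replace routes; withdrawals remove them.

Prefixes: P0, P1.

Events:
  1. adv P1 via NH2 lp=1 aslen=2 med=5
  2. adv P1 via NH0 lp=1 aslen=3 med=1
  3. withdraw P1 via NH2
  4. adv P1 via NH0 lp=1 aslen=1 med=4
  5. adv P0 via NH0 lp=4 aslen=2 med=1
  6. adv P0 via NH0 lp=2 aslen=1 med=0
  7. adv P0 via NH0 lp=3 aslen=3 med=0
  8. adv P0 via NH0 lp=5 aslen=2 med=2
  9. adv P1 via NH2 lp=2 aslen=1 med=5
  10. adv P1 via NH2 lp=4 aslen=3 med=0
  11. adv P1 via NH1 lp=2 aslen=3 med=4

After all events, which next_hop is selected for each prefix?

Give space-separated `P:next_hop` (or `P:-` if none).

Answer: P0:NH0 P1:NH2

Derivation:
Op 1: best P0=- P1=NH2
Op 2: best P0=- P1=NH2
Op 3: best P0=- P1=NH0
Op 4: best P0=- P1=NH0
Op 5: best P0=NH0 P1=NH0
Op 6: best P0=NH0 P1=NH0
Op 7: best P0=NH0 P1=NH0
Op 8: best P0=NH0 P1=NH0
Op 9: best P0=NH0 P1=NH2
Op 10: best P0=NH0 P1=NH2
Op 11: best P0=NH0 P1=NH2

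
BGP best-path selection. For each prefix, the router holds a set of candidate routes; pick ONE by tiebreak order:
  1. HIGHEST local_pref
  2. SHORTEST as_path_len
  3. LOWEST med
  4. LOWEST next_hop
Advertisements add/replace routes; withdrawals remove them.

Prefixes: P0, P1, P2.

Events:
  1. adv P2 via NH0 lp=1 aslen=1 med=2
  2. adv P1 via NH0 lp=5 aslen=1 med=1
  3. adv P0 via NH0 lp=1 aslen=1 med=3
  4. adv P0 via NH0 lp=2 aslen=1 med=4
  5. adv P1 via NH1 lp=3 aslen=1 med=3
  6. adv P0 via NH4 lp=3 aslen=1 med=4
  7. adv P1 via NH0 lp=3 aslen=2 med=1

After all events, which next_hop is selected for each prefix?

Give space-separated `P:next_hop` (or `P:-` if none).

Op 1: best P0=- P1=- P2=NH0
Op 2: best P0=- P1=NH0 P2=NH0
Op 3: best P0=NH0 P1=NH0 P2=NH0
Op 4: best P0=NH0 P1=NH0 P2=NH0
Op 5: best P0=NH0 P1=NH0 P2=NH0
Op 6: best P0=NH4 P1=NH0 P2=NH0
Op 7: best P0=NH4 P1=NH1 P2=NH0

Answer: P0:NH4 P1:NH1 P2:NH0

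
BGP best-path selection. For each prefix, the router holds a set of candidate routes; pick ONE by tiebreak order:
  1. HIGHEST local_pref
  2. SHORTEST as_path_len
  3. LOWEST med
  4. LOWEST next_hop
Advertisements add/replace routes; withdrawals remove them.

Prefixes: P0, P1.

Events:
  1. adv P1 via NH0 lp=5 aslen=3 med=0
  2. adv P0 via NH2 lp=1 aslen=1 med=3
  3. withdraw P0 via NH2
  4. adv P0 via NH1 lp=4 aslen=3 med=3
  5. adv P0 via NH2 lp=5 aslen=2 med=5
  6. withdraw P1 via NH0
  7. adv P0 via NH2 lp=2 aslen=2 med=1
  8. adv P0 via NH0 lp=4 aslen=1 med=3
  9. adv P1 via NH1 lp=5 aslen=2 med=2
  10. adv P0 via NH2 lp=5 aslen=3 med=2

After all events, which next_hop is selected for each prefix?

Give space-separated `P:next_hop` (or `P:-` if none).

Answer: P0:NH2 P1:NH1

Derivation:
Op 1: best P0=- P1=NH0
Op 2: best P0=NH2 P1=NH0
Op 3: best P0=- P1=NH0
Op 4: best P0=NH1 P1=NH0
Op 5: best P0=NH2 P1=NH0
Op 6: best P0=NH2 P1=-
Op 7: best P0=NH1 P1=-
Op 8: best P0=NH0 P1=-
Op 9: best P0=NH0 P1=NH1
Op 10: best P0=NH2 P1=NH1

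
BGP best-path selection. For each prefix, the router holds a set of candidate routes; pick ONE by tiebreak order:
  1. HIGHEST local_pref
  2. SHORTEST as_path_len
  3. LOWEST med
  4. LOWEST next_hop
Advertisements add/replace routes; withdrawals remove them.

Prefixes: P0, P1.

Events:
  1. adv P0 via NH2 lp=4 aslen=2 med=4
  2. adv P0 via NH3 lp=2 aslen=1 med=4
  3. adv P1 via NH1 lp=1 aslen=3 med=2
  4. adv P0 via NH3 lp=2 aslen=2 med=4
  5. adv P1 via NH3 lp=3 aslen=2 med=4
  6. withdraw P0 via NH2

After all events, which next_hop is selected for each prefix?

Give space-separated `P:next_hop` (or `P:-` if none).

Op 1: best P0=NH2 P1=-
Op 2: best P0=NH2 P1=-
Op 3: best P0=NH2 P1=NH1
Op 4: best P0=NH2 P1=NH1
Op 5: best P0=NH2 P1=NH3
Op 6: best P0=NH3 P1=NH3

Answer: P0:NH3 P1:NH3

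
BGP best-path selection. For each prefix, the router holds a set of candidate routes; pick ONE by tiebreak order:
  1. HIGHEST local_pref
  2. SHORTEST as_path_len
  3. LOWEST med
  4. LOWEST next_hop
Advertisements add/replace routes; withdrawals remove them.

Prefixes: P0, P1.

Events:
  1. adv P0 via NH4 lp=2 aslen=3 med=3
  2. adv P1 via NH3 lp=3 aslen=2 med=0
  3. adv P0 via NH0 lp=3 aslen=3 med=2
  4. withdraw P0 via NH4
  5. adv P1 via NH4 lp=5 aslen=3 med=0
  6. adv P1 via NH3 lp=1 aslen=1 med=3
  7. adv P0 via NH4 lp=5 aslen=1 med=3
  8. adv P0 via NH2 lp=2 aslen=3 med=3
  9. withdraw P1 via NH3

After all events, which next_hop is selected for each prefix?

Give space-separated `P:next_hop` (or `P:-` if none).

Op 1: best P0=NH4 P1=-
Op 2: best P0=NH4 P1=NH3
Op 3: best P0=NH0 P1=NH3
Op 4: best P0=NH0 P1=NH3
Op 5: best P0=NH0 P1=NH4
Op 6: best P0=NH0 P1=NH4
Op 7: best P0=NH4 P1=NH4
Op 8: best P0=NH4 P1=NH4
Op 9: best P0=NH4 P1=NH4

Answer: P0:NH4 P1:NH4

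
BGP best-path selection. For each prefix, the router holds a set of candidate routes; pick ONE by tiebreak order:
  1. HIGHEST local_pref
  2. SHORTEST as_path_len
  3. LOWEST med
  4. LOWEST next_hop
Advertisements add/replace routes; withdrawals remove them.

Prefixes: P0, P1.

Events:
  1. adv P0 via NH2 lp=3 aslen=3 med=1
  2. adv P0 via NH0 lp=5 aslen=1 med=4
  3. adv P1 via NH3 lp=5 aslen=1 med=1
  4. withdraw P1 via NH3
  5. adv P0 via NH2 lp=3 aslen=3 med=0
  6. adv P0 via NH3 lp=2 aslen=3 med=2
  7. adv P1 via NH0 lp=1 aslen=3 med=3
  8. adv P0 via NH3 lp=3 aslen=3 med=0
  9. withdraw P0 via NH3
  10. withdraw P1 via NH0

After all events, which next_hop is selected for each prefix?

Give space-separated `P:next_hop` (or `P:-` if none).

Answer: P0:NH0 P1:-

Derivation:
Op 1: best P0=NH2 P1=-
Op 2: best P0=NH0 P1=-
Op 3: best P0=NH0 P1=NH3
Op 4: best P0=NH0 P1=-
Op 5: best P0=NH0 P1=-
Op 6: best P0=NH0 P1=-
Op 7: best P0=NH0 P1=NH0
Op 8: best P0=NH0 P1=NH0
Op 9: best P0=NH0 P1=NH0
Op 10: best P0=NH0 P1=-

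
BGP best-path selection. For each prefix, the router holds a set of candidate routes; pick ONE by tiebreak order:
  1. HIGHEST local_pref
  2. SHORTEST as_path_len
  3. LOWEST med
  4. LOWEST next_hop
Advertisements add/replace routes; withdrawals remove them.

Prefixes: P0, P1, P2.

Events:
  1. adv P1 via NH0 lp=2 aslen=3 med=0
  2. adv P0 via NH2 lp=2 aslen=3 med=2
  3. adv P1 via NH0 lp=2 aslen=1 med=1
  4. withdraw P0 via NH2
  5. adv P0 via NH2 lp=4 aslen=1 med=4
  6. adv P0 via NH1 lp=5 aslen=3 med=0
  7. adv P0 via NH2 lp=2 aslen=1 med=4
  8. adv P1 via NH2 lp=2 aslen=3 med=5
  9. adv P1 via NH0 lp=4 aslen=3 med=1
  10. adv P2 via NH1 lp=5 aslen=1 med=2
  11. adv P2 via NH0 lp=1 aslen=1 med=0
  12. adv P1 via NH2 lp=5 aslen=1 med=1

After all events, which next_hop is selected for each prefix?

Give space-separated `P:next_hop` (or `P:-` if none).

Answer: P0:NH1 P1:NH2 P2:NH1

Derivation:
Op 1: best P0=- P1=NH0 P2=-
Op 2: best P0=NH2 P1=NH0 P2=-
Op 3: best P0=NH2 P1=NH0 P2=-
Op 4: best P0=- P1=NH0 P2=-
Op 5: best P0=NH2 P1=NH0 P2=-
Op 6: best P0=NH1 P1=NH0 P2=-
Op 7: best P0=NH1 P1=NH0 P2=-
Op 8: best P0=NH1 P1=NH0 P2=-
Op 9: best P0=NH1 P1=NH0 P2=-
Op 10: best P0=NH1 P1=NH0 P2=NH1
Op 11: best P0=NH1 P1=NH0 P2=NH1
Op 12: best P0=NH1 P1=NH2 P2=NH1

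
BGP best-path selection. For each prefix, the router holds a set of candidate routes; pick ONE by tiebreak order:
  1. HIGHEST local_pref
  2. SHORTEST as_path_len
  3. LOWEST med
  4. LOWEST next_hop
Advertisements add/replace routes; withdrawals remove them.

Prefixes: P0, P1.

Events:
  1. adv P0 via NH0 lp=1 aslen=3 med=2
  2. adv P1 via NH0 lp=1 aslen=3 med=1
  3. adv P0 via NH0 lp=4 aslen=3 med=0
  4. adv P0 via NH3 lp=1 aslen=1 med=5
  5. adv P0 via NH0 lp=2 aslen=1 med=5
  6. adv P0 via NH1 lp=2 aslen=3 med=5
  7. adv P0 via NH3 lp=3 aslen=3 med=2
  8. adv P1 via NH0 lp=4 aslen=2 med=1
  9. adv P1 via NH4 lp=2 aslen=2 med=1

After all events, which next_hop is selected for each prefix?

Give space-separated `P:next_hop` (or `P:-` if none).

Answer: P0:NH3 P1:NH0

Derivation:
Op 1: best P0=NH0 P1=-
Op 2: best P0=NH0 P1=NH0
Op 3: best P0=NH0 P1=NH0
Op 4: best P0=NH0 P1=NH0
Op 5: best P0=NH0 P1=NH0
Op 6: best P0=NH0 P1=NH0
Op 7: best P0=NH3 P1=NH0
Op 8: best P0=NH3 P1=NH0
Op 9: best P0=NH3 P1=NH0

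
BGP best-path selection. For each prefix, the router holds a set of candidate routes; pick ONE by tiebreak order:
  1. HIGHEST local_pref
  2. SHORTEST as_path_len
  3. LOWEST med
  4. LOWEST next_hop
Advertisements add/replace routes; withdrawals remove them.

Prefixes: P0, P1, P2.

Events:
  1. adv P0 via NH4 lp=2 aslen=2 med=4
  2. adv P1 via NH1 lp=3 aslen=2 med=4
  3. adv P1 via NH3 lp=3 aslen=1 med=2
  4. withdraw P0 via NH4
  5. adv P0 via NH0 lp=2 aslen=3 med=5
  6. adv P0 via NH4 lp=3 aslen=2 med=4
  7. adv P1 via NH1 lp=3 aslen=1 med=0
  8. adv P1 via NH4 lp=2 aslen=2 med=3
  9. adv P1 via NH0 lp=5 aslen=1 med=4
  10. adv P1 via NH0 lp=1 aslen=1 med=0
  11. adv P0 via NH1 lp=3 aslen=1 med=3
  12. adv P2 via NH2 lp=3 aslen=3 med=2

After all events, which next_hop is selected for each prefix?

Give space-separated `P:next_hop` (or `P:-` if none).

Op 1: best P0=NH4 P1=- P2=-
Op 2: best P0=NH4 P1=NH1 P2=-
Op 3: best P0=NH4 P1=NH3 P2=-
Op 4: best P0=- P1=NH3 P2=-
Op 5: best P0=NH0 P1=NH3 P2=-
Op 6: best P0=NH4 P1=NH3 P2=-
Op 7: best P0=NH4 P1=NH1 P2=-
Op 8: best P0=NH4 P1=NH1 P2=-
Op 9: best P0=NH4 P1=NH0 P2=-
Op 10: best P0=NH4 P1=NH1 P2=-
Op 11: best P0=NH1 P1=NH1 P2=-
Op 12: best P0=NH1 P1=NH1 P2=NH2

Answer: P0:NH1 P1:NH1 P2:NH2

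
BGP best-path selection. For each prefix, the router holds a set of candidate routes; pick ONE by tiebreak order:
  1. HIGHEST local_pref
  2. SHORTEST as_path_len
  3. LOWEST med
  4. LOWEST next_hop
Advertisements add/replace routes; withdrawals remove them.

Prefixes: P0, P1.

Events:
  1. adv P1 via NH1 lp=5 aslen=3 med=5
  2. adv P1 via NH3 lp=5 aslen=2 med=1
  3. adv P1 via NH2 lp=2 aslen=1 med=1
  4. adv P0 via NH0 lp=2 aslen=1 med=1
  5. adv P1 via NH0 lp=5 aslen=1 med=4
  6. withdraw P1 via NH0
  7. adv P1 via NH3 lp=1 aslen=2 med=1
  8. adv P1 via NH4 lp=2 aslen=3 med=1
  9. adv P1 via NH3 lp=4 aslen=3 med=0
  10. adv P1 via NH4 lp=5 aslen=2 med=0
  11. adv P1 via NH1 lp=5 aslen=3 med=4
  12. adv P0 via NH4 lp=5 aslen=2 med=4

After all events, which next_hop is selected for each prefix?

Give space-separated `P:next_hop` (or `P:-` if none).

Answer: P0:NH4 P1:NH4

Derivation:
Op 1: best P0=- P1=NH1
Op 2: best P0=- P1=NH3
Op 3: best P0=- P1=NH3
Op 4: best P0=NH0 P1=NH3
Op 5: best P0=NH0 P1=NH0
Op 6: best P0=NH0 P1=NH3
Op 7: best P0=NH0 P1=NH1
Op 8: best P0=NH0 P1=NH1
Op 9: best P0=NH0 P1=NH1
Op 10: best P0=NH0 P1=NH4
Op 11: best P0=NH0 P1=NH4
Op 12: best P0=NH4 P1=NH4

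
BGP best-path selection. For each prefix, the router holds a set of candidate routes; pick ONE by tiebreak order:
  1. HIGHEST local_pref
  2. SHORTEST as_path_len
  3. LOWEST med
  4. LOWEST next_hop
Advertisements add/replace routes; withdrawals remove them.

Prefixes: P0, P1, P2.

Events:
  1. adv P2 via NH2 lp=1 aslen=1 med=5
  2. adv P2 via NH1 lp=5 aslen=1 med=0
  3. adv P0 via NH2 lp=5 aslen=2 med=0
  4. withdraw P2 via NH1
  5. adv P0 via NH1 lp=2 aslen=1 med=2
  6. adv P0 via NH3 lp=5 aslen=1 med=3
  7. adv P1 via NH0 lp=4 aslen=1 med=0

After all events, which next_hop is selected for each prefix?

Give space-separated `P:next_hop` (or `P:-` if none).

Op 1: best P0=- P1=- P2=NH2
Op 2: best P0=- P1=- P2=NH1
Op 3: best P0=NH2 P1=- P2=NH1
Op 4: best P0=NH2 P1=- P2=NH2
Op 5: best P0=NH2 P1=- P2=NH2
Op 6: best P0=NH3 P1=- P2=NH2
Op 7: best P0=NH3 P1=NH0 P2=NH2

Answer: P0:NH3 P1:NH0 P2:NH2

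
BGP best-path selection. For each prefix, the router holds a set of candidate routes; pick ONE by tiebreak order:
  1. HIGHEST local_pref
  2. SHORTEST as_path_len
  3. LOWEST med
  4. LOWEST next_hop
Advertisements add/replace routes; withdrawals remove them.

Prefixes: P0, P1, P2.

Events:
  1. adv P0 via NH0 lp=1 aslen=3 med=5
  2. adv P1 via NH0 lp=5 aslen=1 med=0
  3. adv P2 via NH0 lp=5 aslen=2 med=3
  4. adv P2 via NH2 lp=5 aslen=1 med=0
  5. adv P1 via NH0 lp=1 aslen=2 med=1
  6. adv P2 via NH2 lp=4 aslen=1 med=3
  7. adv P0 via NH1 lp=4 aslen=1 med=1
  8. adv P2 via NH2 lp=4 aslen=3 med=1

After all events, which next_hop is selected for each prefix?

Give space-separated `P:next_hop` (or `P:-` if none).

Op 1: best P0=NH0 P1=- P2=-
Op 2: best P0=NH0 P1=NH0 P2=-
Op 3: best P0=NH0 P1=NH0 P2=NH0
Op 4: best P0=NH0 P1=NH0 P2=NH2
Op 5: best P0=NH0 P1=NH0 P2=NH2
Op 6: best P0=NH0 P1=NH0 P2=NH0
Op 7: best P0=NH1 P1=NH0 P2=NH0
Op 8: best P0=NH1 P1=NH0 P2=NH0

Answer: P0:NH1 P1:NH0 P2:NH0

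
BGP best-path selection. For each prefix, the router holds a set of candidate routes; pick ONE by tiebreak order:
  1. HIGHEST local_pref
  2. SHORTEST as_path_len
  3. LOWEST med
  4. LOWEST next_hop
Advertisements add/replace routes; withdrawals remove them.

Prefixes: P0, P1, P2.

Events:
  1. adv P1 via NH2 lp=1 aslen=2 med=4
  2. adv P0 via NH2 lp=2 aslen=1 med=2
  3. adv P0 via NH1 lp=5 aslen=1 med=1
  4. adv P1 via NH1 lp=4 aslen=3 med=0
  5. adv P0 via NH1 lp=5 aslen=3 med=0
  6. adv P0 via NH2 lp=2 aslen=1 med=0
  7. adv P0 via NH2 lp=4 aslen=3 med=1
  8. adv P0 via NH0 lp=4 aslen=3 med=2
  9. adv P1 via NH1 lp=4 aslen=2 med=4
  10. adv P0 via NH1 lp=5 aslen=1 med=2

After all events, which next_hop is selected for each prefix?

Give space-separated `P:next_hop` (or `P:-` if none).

Answer: P0:NH1 P1:NH1 P2:-

Derivation:
Op 1: best P0=- P1=NH2 P2=-
Op 2: best P0=NH2 P1=NH2 P2=-
Op 3: best P0=NH1 P1=NH2 P2=-
Op 4: best P0=NH1 P1=NH1 P2=-
Op 5: best P0=NH1 P1=NH1 P2=-
Op 6: best P0=NH1 P1=NH1 P2=-
Op 7: best P0=NH1 P1=NH1 P2=-
Op 8: best P0=NH1 P1=NH1 P2=-
Op 9: best P0=NH1 P1=NH1 P2=-
Op 10: best P0=NH1 P1=NH1 P2=-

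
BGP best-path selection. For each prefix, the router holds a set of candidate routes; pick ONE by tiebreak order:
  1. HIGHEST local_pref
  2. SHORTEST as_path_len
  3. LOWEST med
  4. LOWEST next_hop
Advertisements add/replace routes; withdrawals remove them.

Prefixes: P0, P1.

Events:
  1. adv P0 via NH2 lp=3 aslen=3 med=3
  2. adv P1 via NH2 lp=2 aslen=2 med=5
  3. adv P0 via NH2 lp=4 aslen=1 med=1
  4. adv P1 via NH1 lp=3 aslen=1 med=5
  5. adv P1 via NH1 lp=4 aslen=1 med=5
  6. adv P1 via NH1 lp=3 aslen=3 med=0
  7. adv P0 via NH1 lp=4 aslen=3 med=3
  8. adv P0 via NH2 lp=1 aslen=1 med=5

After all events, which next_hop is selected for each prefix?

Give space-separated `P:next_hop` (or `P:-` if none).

Answer: P0:NH1 P1:NH1

Derivation:
Op 1: best P0=NH2 P1=-
Op 2: best P0=NH2 P1=NH2
Op 3: best P0=NH2 P1=NH2
Op 4: best P0=NH2 P1=NH1
Op 5: best P0=NH2 P1=NH1
Op 6: best P0=NH2 P1=NH1
Op 7: best P0=NH2 P1=NH1
Op 8: best P0=NH1 P1=NH1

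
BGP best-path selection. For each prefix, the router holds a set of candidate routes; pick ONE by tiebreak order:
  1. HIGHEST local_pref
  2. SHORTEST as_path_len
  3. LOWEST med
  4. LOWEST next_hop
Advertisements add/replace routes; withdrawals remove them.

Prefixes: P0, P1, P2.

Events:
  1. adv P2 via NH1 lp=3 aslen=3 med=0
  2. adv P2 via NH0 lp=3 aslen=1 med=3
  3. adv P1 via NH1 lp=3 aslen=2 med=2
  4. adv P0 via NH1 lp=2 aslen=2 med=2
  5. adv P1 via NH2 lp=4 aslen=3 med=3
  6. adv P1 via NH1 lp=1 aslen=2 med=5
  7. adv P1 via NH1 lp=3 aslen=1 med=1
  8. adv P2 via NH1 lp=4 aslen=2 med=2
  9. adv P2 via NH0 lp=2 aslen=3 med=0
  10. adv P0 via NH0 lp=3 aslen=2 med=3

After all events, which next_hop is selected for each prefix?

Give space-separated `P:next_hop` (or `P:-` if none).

Answer: P0:NH0 P1:NH2 P2:NH1

Derivation:
Op 1: best P0=- P1=- P2=NH1
Op 2: best P0=- P1=- P2=NH0
Op 3: best P0=- P1=NH1 P2=NH0
Op 4: best P0=NH1 P1=NH1 P2=NH0
Op 5: best P0=NH1 P1=NH2 P2=NH0
Op 6: best P0=NH1 P1=NH2 P2=NH0
Op 7: best P0=NH1 P1=NH2 P2=NH0
Op 8: best P0=NH1 P1=NH2 P2=NH1
Op 9: best P0=NH1 P1=NH2 P2=NH1
Op 10: best P0=NH0 P1=NH2 P2=NH1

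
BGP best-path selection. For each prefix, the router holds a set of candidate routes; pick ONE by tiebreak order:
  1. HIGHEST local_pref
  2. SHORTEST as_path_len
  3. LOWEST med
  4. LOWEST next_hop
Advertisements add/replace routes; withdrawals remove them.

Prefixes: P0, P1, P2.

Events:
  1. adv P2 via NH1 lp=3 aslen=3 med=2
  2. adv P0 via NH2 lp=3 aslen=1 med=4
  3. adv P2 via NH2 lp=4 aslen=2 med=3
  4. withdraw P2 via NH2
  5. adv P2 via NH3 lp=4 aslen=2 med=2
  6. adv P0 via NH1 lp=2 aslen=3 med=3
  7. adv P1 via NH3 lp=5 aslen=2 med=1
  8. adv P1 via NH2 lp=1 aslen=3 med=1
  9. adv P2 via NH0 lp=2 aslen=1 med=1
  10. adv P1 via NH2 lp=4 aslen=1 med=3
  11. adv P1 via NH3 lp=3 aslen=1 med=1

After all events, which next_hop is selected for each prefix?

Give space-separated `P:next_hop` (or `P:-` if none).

Op 1: best P0=- P1=- P2=NH1
Op 2: best P0=NH2 P1=- P2=NH1
Op 3: best P0=NH2 P1=- P2=NH2
Op 4: best P0=NH2 P1=- P2=NH1
Op 5: best P0=NH2 P1=- P2=NH3
Op 6: best P0=NH2 P1=- P2=NH3
Op 7: best P0=NH2 P1=NH3 P2=NH3
Op 8: best P0=NH2 P1=NH3 P2=NH3
Op 9: best P0=NH2 P1=NH3 P2=NH3
Op 10: best P0=NH2 P1=NH3 P2=NH3
Op 11: best P0=NH2 P1=NH2 P2=NH3

Answer: P0:NH2 P1:NH2 P2:NH3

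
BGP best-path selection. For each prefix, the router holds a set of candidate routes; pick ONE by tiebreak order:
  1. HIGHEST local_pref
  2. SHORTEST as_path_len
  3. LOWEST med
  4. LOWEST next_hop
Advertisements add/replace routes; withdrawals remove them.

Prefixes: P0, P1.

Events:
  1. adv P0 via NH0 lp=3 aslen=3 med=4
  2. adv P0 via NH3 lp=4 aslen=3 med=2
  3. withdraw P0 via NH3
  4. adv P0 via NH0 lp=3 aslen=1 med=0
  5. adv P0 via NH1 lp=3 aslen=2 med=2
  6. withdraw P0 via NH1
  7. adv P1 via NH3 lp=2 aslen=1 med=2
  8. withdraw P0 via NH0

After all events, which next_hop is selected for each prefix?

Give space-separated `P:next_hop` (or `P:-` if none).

Answer: P0:- P1:NH3

Derivation:
Op 1: best P0=NH0 P1=-
Op 2: best P0=NH3 P1=-
Op 3: best P0=NH0 P1=-
Op 4: best P0=NH0 P1=-
Op 5: best P0=NH0 P1=-
Op 6: best P0=NH0 P1=-
Op 7: best P0=NH0 P1=NH3
Op 8: best P0=- P1=NH3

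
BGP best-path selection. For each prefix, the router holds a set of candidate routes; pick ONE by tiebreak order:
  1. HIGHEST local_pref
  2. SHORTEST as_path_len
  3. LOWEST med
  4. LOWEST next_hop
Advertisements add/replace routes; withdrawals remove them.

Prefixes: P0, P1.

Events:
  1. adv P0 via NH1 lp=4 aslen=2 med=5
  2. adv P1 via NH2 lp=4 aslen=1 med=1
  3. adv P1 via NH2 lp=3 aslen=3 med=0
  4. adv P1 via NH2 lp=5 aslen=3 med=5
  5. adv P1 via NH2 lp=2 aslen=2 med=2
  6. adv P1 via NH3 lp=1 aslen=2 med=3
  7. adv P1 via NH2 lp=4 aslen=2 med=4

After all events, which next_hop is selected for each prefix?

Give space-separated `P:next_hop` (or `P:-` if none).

Op 1: best P0=NH1 P1=-
Op 2: best P0=NH1 P1=NH2
Op 3: best P0=NH1 P1=NH2
Op 4: best P0=NH1 P1=NH2
Op 5: best P0=NH1 P1=NH2
Op 6: best P0=NH1 P1=NH2
Op 7: best P0=NH1 P1=NH2

Answer: P0:NH1 P1:NH2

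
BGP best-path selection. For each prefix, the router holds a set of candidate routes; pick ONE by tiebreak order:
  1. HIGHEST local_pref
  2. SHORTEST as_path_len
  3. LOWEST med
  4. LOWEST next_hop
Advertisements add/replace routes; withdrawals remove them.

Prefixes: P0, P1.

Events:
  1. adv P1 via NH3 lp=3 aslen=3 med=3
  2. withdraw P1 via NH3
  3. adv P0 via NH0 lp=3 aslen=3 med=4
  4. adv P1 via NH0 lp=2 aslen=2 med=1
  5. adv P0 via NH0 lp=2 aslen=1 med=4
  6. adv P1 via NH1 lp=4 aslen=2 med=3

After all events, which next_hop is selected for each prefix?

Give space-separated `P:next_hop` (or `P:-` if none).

Answer: P0:NH0 P1:NH1

Derivation:
Op 1: best P0=- P1=NH3
Op 2: best P0=- P1=-
Op 3: best P0=NH0 P1=-
Op 4: best P0=NH0 P1=NH0
Op 5: best P0=NH0 P1=NH0
Op 6: best P0=NH0 P1=NH1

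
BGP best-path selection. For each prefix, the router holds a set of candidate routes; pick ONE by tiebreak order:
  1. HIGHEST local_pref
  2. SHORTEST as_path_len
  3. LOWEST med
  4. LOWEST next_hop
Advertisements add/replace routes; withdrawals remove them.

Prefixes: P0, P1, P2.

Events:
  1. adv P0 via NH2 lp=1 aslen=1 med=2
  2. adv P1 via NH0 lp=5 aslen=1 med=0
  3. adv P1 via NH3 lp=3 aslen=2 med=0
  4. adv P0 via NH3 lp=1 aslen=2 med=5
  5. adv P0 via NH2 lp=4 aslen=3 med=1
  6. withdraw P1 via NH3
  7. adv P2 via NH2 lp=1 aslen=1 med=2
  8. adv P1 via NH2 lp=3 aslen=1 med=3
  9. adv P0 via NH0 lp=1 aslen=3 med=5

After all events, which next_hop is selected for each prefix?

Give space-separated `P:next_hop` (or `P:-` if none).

Answer: P0:NH2 P1:NH0 P2:NH2

Derivation:
Op 1: best P0=NH2 P1=- P2=-
Op 2: best P0=NH2 P1=NH0 P2=-
Op 3: best P0=NH2 P1=NH0 P2=-
Op 4: best P0=NH2 P1=NH0 P2=-
Op 5: best P0=NH2 P1=NH0 P2=-
Op 6: best P0=NH2 P1=NH0 P2=-
Op 7: best P0=NH2 P1=NH0 P2=NH2
Op 8: best P0=NH2 P1=NH0 P2=NH2
Op 9: best P0=NH2 P1=NH0 P2=NH2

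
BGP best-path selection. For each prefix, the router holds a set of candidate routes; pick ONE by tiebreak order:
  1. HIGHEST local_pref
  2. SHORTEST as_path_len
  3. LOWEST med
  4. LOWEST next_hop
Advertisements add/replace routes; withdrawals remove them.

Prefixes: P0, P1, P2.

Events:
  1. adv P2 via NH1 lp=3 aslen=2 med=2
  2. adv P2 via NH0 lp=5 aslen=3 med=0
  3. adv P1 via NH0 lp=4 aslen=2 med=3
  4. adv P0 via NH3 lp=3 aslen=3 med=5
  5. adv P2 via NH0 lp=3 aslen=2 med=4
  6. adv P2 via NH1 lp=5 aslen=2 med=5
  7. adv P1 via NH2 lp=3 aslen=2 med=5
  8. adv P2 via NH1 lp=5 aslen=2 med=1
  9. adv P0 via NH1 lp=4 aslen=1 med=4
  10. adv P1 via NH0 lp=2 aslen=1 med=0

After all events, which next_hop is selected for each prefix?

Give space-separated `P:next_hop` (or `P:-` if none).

Op 1: best P0=- P1=- P2=NH1
Op 2: best P0=- P1=- P2=NH0
Op 3: best P0=- P1=NH0 P2=NH0
Op 4: best P0=NH3 P1=NH0 P2=NH0
Op 5: best P0=NH3 P1=NH0 P2=NH1
Op 6: best P0=NH3 P1=NH0 P2=NH1
Op 7: best P0=NH3 P1=NH0 P2=NH1
Op 8: best P0=NH3 P1=NH0 P2=NH1
Op 9: best P0=NH1 P1=NH0 P2=NH1
Op 10: best P0=NH1 P1=NH2 P2=NH1

Answer: P0:NH1 P1:NH2 P2:NH1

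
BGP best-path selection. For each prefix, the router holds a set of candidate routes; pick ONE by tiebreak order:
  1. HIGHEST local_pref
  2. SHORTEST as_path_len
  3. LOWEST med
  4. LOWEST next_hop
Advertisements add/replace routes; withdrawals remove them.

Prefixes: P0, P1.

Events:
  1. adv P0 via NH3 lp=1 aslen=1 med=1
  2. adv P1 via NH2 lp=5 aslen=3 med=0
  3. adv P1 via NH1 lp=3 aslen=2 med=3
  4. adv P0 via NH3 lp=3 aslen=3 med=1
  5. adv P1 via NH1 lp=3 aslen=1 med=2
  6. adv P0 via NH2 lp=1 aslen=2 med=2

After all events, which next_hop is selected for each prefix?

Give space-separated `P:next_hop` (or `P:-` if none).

Answer: P0:NH3 P1:NH2

Derivation:
Op 1: best P0=NH3 P1=-
Op 2: best P0=NH3 P1=NH2
Op 3: best P0=NH3 P1=NH2
Op 4: best P0=NH3 P1=NH2
Op 5: best P0=NH3 P1=NH2
Op 6: best P0=NH3 P1=NH2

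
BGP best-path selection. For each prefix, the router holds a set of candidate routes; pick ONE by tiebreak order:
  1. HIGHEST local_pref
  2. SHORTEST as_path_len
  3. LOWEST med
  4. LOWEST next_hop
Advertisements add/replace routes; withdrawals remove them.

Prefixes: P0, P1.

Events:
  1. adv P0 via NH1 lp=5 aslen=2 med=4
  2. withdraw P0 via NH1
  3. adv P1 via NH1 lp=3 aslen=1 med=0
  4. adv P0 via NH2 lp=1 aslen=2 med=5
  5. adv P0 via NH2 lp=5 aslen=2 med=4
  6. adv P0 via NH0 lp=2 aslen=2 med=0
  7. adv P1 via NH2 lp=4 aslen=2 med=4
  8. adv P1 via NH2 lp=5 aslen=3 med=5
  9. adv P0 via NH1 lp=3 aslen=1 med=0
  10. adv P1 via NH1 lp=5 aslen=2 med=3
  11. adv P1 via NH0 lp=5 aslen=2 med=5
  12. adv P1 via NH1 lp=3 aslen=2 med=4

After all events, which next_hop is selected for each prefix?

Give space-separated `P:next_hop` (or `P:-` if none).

Op 1: best P0=NH1 P1=-
Op 2: best P0=- P1=-
Op 3: best P0=- P1=NH1
Op 4: best P0=NH2 P1=NH1
Op 5: best P0=NH2 P1=NH1
Op 6: best P0=NH2 P1=NH1
Op 7: best P0=NH2 P1=NH2
Op 8: best P0=NH2 P1=NH2
Op 9: best P0=NH2 P1=NH2
Op 10: best P0=NH2 P1=NH1
Op 11: best P0=NH2 P1=NH1
Op 12: best P0=NH2 P1=NH0

Answer: P0:NH2 P1:NH0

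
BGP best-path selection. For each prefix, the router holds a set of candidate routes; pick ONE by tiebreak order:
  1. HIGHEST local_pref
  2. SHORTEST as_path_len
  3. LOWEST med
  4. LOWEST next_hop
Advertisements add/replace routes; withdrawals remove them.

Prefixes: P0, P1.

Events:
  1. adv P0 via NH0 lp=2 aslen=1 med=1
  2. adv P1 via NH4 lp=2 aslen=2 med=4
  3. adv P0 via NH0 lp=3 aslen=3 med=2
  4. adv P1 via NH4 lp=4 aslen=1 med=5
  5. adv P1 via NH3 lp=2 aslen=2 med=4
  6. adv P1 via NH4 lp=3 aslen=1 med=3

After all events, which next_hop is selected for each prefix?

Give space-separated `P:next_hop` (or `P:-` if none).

Op 1: best P0=NH0 P1=-
Op 2: best P0=NH0 P1=NH4
Op 3: best P0=NH0 P1=NH4
Op 4: best P0=NH0 P1=NH4
Op 5: best P0=NH0 P1=NH4
Op 6: best P0=NH0 P1=NH4

Answer: P0:NH0 P1:NH4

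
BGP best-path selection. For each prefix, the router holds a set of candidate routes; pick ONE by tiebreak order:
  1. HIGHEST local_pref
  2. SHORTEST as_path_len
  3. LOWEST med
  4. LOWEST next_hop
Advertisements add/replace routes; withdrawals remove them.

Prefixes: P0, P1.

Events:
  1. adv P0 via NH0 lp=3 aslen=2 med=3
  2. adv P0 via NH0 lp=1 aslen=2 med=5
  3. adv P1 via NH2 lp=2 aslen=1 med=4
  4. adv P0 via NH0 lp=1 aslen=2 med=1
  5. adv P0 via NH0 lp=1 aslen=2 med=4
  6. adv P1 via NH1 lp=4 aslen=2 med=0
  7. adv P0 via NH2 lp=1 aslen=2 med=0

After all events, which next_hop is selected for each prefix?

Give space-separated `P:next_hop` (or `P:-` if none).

Op 1: best P0=NH0 P1=-
Op 2: best P0=NH0 P1=-
Op 3: best P0=NH0 P1=NH2
Op 4: best P0=NH0 P1=NH2
Op 5: best P0=NH0 P1=NH2
Op 6: best P0=NH0 P1=NH1
Op 7: best P0=NH2 P1=NH1

Answer: P0:NH2 P1:NH1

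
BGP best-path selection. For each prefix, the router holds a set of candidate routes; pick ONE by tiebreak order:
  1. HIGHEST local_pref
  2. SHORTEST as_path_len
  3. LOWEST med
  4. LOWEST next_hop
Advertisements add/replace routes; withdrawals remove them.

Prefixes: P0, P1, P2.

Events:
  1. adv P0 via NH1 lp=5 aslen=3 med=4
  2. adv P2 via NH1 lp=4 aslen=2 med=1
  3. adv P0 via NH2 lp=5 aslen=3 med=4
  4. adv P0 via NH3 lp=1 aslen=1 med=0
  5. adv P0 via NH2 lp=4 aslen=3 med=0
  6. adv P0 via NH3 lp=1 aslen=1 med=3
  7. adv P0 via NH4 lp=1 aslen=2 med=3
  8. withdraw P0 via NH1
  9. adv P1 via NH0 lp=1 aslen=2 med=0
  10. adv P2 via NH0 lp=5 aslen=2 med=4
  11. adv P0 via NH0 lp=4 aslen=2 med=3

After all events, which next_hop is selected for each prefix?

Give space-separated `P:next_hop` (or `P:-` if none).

Op 1: best P0=NH1 P1=- P2=-
Op 2: best P0=NH1 P1=- P2=NH1
Op 3: best P0=NH1 P1=- P2=NH1
Op 4: best P0=NH1 P1=- P2=NH1
Op 5: best P0=NH1 P1=- P2=NH1
Op 6: best P0=NH1 P1=- P2=NH1
Op 7: best P0=NH1 P1=- P2=NH1
Op 8: best P0=NH2 P1=- P2=NH1
Op 9: best P0=NH2 P1=NH0 P2=NH1
Op 10: best P0=NH2 P1=NH0 P2=NH0
Op 11: best P0=NH0 P1=NH0 P2=NH0

Answer: P0:NH0 P1:NH0 P2:NH0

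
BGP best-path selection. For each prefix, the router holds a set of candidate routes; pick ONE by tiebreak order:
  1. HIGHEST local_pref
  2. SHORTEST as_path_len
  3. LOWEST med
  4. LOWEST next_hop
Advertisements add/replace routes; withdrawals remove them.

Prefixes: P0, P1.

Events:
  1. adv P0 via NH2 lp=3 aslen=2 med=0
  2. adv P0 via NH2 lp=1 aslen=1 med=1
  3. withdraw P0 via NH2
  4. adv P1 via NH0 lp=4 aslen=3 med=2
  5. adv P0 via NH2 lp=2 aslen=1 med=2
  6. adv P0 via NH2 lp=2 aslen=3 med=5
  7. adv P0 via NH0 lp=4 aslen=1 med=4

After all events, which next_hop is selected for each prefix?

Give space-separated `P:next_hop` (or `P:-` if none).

Op 1: best P0=NH2 P1=-
Op 2: best P0=NH2 P1=-
Op 3: best P0=- P1=-
Op 4: best P0=- P1=NH0
Op 5: best P0=NH2 P1=NH0
Op 6: best P0=NH2 P1=NH0
Op 7: best P0=NH0 P1=NH0

Answer: P0:NH0 P1:NH0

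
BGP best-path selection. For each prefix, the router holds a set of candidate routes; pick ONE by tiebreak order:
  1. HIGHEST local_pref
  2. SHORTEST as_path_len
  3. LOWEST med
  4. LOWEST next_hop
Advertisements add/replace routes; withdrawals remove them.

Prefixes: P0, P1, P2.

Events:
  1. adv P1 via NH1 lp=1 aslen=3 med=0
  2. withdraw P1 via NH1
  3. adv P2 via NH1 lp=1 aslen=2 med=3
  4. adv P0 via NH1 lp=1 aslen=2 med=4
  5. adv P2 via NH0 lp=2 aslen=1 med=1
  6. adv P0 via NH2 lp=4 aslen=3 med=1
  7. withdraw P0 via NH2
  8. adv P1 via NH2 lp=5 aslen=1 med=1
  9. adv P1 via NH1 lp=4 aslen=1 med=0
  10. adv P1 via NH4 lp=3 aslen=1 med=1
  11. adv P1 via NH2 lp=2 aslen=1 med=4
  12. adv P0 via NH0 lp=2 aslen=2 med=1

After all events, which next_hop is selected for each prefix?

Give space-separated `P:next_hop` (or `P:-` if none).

Answer: P0:NH0 P1:NH1 P2:NH0

Derivation:
Op 1: best P0=- P1=NH1 P2=-
Op 2: best P0=- P1=- P2=-
Op 3: best P0=- P1=- P2=NH1
Op 4: best P0=NH1 P1=- P2=NH1
Op 5: best P0=NH1 P1=- P2=NH0
Op 6: best P0=NH2 P1=- P2=NH0
Op 7: best P0=NH1 P1=- P2=NH0
Op 8: best P0=NH1 P1=NH2 P2=NH0
Op 9: best P0=NH1 P1=NH2 P2=NH0
Op 10: best P0=NH1 P1=NH2 P2=NH0
Op 11: best P0=NH1 P1=NH1 P2=NH0
Op 12: best P0=NH0 P1=NH1 P2=NH0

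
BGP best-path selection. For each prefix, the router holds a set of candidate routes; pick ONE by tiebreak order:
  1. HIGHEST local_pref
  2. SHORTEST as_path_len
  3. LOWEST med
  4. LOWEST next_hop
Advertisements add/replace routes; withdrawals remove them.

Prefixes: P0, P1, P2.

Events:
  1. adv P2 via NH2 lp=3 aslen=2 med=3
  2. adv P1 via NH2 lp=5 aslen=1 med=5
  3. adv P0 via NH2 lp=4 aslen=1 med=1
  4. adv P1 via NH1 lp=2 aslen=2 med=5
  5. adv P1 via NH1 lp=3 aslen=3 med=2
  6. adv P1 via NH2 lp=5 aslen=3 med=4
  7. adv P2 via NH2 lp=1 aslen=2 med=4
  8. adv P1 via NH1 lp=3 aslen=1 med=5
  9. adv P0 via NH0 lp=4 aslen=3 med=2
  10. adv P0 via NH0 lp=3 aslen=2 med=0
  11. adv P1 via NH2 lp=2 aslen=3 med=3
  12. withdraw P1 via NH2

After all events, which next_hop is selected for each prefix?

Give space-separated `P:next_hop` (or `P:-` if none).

Op 1: best P0=- P1=- P2=NH2
Op 2: best P0=- P1=NH2 P2=NH2
Op 3: best P0=NH2 P1=NH2 P2=NH2
Op 4: best P0=NH2 P1=NH2 P2=NH2
Op 5: best P0=NH2 P1=NH2 P2=NH2
Op 6: best P0=NH2 P1=NH2 P2=NH2
Op 7: best P0=NH2 P1=NH2 P2=NH2
Op 8: best P0=NH2 P1=NH2 P2=NH2
Op 9: best P0=NH2 P1=NH2 P2=NH2
Op 10: best P0=NH2 P1=NH2 P2=NH2
Op 11: best P0=NH2 P1=NH1 P2=NH2
Op 12: best P0=NH2 P1=NH1 P2=NH2

Answer: P0:NH2 P1:NH1 P2:NH2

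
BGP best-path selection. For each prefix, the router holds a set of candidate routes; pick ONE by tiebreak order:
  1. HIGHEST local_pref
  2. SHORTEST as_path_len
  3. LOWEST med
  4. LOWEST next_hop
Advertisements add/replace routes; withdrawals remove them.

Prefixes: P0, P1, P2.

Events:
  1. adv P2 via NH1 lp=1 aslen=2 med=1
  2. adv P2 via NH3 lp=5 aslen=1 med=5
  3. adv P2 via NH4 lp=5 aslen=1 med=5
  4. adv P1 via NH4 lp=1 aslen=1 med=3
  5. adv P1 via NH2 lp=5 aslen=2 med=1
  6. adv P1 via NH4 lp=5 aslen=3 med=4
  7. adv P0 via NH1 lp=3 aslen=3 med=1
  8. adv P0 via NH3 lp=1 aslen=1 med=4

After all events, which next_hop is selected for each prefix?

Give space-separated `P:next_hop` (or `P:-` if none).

Answer: P0:NH1 P1:NH2 P2:NH3

Derivation:
Op 1: best P0=- P1=- P2=NH1
Op 2: best P0=- P1=- P2=NH3
Op 3: best P0=- P1=- P2=NH3
Op 4: best P0=- P1=NH4 P2=NH3
Op 5: best P0=- P1=NH2 P2=NH3
Op 6: best P0=- P1=NH2 P2=NH3
Op 7: best P0=NH1 P1=NH2 P2=NH3
Op 8: best P0=NH1 P1=NH2 P2=NH3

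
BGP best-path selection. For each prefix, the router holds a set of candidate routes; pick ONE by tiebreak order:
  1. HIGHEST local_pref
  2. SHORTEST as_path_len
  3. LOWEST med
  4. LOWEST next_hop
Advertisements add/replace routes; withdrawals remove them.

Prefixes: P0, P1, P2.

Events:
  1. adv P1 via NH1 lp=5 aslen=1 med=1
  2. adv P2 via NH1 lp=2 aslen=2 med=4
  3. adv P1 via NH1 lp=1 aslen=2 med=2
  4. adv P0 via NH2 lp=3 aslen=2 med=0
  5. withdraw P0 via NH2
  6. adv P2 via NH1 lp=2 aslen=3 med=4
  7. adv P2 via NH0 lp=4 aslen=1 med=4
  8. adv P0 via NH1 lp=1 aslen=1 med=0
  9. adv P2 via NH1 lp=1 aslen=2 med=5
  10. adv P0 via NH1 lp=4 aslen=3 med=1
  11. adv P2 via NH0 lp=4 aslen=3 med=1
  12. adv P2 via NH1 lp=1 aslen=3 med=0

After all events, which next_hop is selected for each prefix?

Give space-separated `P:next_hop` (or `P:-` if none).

Answer: P0:NH1 P1:NH1 P2:NH0

Derivation:
Op 1: best P0=- P1=NH1 P2=-
Op 2: best P0=- P1=NH1 P2=NH1
Op 3: best P0=- P1=NH1 P2=NH1
Op 4: best P0=NH2 P1=NH1 P2=NH1
Op 5: best P0=- P1=NH1 P2=NH1
Op 6: best P0=- P1=NH1 P2=NH1
Op 7: best P0=- P1=NH1 P2=NH0
Op 8: best P0=NH1 P1=NH1 P2=NH0
Op 9: best P0=NH1 P1=NH1 P2=NH0
Op 10: best P0=NH1 P1=NH1 P2=NH0
Op 11: best P0=NH1 P1=NH1 P2=NH0
Op 12: best P0=NH1 P1=NH1 P2=NH0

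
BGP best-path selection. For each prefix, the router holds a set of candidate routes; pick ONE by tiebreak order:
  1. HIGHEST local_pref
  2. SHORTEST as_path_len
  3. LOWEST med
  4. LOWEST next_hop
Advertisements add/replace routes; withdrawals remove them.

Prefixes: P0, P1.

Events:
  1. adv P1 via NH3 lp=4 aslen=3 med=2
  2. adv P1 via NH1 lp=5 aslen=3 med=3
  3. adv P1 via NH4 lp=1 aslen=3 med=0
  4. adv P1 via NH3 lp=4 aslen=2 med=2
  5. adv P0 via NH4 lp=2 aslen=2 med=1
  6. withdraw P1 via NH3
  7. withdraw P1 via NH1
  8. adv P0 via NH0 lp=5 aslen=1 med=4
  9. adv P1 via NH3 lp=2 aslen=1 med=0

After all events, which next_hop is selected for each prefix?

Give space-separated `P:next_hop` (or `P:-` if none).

Op 1: best P0=- P1=NH3
Op 2: best P0=- P1=NH1
Op 3: best P0=- P1=NH1
Op 4: best P0=- P1=NH1
Op 5: best P0=NH4 P1=NH1
Op 6: best P0=NH4 P1=NH1
Op 7: best P0=NH4 P1=NH4
Op 8: best P0=NH0 P1=NH4
Op 9: best P0=NH0 P1=NH3

Answer: P0:NH0 P1:NH3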